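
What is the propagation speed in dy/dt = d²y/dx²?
Infinite. The heat equation is parabolic, not hyperbolic, so disturbances propagate instantly.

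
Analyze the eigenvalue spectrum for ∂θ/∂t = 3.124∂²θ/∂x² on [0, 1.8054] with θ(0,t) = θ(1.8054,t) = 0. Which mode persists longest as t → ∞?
Eigenvalues: λₙ = 3.124n²π²/1.8054².
First three modes:
  n=1: λ₁ = 3.124π²/1.8054² ≈ 9.459
  n=2: λ₂ = 12.496π²/1.8054² ≈ 37.838 (4× faster decay)
  n=3: λ₃ = 28.116π²/1.8054² ≈ 85.135 (9× faster decay)
As t → ∞, higher modes decay exponentially faster. The n=1 mode dominates: θ ~ c₁ sin(πx/1.8054) e^{-λ₁t}.
Decay rate: λ₁ = 3.124π²/1.8054² ≈ 9.459.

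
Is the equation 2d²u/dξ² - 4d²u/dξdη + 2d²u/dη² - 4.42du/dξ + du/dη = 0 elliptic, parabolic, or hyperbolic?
Computing B² - 4AC with A = 2, B = -4, C = 2: discriminant = 0 (zero). Answer: parabolic.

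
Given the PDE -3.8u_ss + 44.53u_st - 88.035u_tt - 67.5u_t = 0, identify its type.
The second-order coefficients are A = -3.8, B = 44.53, C = -88.035. Since B² - 4AC = 644.7889 > 0, this is a hyperbolic PDE.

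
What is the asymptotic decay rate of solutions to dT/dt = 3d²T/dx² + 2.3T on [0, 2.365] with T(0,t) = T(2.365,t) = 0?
Eigenvalues: λₙ = 3n²π²/2.365² - 2.3.
First three modes:
  n=1: λ₁ = 3π²/2.365² - 2.3 ≈ 2.994
  n=2: λ₂ = 12π²/2.365² - 2.3 ≈ 18.875
  n=3: λ₃ = 27π²/2.365² - 2.3 ≈ 45.343
Since 3π²/2.365² ≈ 5.294 > 2.3, all λₙ > 0.
The n=1 mode decays slowest → dominates as t → ∞.
Asymptotic: T ~ c₁ sin(πx/2.365) e^{-λ₁t} with decay rate λ₁ ≈ 2.994.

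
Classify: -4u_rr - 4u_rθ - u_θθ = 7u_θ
Rewriting in standard form: -4u_rr - 4u_rθ - u_θθ - 7u_θ = 0. Parabolic (discriminant = 0).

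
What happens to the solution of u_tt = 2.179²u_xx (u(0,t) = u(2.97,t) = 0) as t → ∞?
u oscillates (no decay). Energy is conserved; the solution oscillates indefinitely as standing waves.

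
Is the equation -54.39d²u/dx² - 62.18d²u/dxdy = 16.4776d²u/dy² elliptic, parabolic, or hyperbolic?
Rewriting in standard form: -54.39d²u/dx² - 62.18d²u/dxdy - 16.4776d²u/dy² = 0. Computing B² - 4AC with A = -54.39, B = -62.18, C = -16.4776: discriminant = 281.485744 (positive). Answer: hyperbolic.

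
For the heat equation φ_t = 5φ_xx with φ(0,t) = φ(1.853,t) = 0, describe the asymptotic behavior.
φ → 0. Heat diffuses out through both boundaries.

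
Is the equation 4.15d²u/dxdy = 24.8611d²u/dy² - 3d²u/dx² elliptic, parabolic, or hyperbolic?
Rewriting in standard form: 3d²u/dx² + 4.15d²u/dxdy - 24.8611d²u/dy² = 0. Computing B² - 4AC with A = 3, B = 4.15, C = -24.8611: discriminant = 315.5557 (positive). Answer: hyperbolic.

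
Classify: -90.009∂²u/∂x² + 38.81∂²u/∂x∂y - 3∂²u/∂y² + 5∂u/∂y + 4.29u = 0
Hyperbolic (discriminant = 426.1081).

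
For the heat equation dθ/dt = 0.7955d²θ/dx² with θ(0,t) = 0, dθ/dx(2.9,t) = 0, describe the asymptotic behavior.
θ → 0. Heat escapes through the Dirichlet boundary.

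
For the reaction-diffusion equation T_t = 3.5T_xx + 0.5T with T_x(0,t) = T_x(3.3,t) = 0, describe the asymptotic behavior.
T grows unboundedly. With Neumann BCs the constant mode has diffusion eigenvalue 0, so any r > 0 makes it grow like e^(0.5t); solution grows exponentially.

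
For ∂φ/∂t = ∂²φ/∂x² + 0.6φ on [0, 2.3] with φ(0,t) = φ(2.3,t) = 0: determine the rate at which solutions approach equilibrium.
Eigenvalues: λₙ = n²π²/2.3² - 0.6.
First three modes:
  n=1: λ₁ = π²/2.3² - 0.6 ≈ 1.266
  n=2: λ₂ = 4π²/2.3² - 0.6 ≈ 6.863
  n=3: λ₃ = 9π²/2.3² - 0.6 ≈ 16.191
Since π²/2.3² ≈ 1.866 > 0.6, all λₙ > 0.
The n=1 mode decays slowest → dominates as t → ∞.
Asymptotic: φ ~ c₁ sin(πx/2.3) e^{-λ₁t} with decay rate λ₁ ≈ 1.266.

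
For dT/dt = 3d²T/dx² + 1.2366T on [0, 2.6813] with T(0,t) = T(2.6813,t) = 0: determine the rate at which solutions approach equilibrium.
Eigenvalues: λₙ = 3n²π²/2.6813² - 1.2366.
First three modes:
  n=1: λ₁ = 3π²/2.6813² - 1.2366 ≈ 2.882
  n=2: λ₂ = 12π²/2.6813² - 1.2366 ≈ 15.237
  n=3: λ₃ = 27π²/2.6813² - 1.2366 ≈ 35.829
Since 3π²/2.6813² ≈ 4.118 > 1.2366, all λₙ > 0.
The n=1 mode decays slowest → dominates as t → ∞.
Asymptotic: T ~ c₁ sin(πx/2.6813) e^{-λ₁t} with decay rate λ₁ ≈ 2.882.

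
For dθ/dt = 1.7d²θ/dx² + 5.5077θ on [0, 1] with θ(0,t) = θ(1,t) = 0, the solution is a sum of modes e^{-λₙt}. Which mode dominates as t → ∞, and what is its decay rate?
Eigenvalues: λₙ = 1.7n²π²/1² - 5.5077.
First three modes:
  n=1: λ₁ = 1.7π² - 5.5077 ≈ 11.271
  n=2: λ₂ = 6.8π² - 5.5077 ≈ 61.606
  n=3: λ₃ = 15.3π² - 5.5077 ≈ 145.497
Since 1.7π² ≈ 16.778 > 5.5077, all λₙ > 0.
The n=1 mode decays slowest → dominates as t → ∞.
Asymptotic: θ ~ c₁ sin(πx/1) e^{-λ₁t} with decay rate λ₁ ≈ 11.271.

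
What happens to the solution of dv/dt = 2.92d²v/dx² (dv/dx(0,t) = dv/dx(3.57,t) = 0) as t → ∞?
v → constant (steady state). Heat is conserved (no flux at boundaries); solution approaches the spatial average.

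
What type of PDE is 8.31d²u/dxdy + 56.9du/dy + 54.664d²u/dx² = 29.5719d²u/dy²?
Rewriting in standard form: 54.664d²u/dx² + 8.31d²u/dxdy - 29.5719d²u/dy² + 56.9du/dy = 0. With A = 54.664, B = 8.31, C = -29.5719, the discriminant is 6535.1294664. This is a hyperbolic PDE.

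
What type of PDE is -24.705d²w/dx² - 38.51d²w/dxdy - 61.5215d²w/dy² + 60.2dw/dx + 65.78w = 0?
With A = -24.705, B = -38.51, C = -61.5215, the discriminant is -4596.53453. This is an elliptic PDE.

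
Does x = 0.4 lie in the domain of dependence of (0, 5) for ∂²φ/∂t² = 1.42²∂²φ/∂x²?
Yes. The domain of dependence is [-7.1, 7.1], and 0.4 ∈ [-7.1, 7.1].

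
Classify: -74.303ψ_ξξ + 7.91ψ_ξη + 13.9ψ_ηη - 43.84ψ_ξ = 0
Hyperbolic (discriminant = 4193.8149).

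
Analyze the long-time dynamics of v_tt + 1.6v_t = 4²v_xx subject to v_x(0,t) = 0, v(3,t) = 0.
Long-time behavior: v → 0. Damping (γ=1.6) dissipates energy; oscillations decay exponentially.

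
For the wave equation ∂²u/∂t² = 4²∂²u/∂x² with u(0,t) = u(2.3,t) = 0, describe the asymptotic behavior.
u oscillates (no decay). Energy is conserved; the solution oscillates indefinitely as standing waves.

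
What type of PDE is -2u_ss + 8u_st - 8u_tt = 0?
With A = -2, B = 8, C = -8, the discriminant is 0. This is a parabolic PDE.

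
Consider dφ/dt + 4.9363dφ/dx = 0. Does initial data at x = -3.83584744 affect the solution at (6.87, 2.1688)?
Yes. The characteristic through (6.87, 2.1688) passes through x = -3.83584744.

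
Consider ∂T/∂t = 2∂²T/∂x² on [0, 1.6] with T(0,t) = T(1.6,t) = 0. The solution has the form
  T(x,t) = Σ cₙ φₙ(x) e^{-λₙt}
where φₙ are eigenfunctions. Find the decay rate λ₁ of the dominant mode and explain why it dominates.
Eigenvalues: λₙ = 2n²π²/1.6².
First three modes:
  n=1: λ₁ = 2π²/1.6² ≈ 7.711
  n=2: λ₂ = 8π²/1.6² ≈ 30.843 (4× faster decay)
  n=3: λ₃ = 18π²/1.6² ≈ 69.396 (9× faster decay)
As t → ∞, higher modes decay exponentially faster. The n=1 mode dominates: T ~ c₁ sin(πx/1.6) e^{-λ₁t}.
Decay rate: λ₁ = 2π²/1.6² ≈ 7.711.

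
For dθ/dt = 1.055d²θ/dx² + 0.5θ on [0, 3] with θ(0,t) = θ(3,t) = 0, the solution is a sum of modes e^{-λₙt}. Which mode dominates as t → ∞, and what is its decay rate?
Eigenvalues: λₙ = 1.055n²π²/3² - 0.5.
First three modes:
  n=1: λ₁ = 1.055π²/3² - 0.5 ≈ 0.657
  n=2: λ₂ = 4.22π²/3² - 0.5 ≈ 4.128
  n=3: λ₃ = 9.495π²/3² - 0.5 ≈ 9.912
Since 1.055π²/3² ≈ 1.157 > 0.5, all λₙ > 0.
The n=1 mode decays slowest → dominates as t → ∞.
Asymptotic: θ ~ c₁ sin(πx/3) e^{-λ₁t} with decay rate λ₁ ≈ 0.657.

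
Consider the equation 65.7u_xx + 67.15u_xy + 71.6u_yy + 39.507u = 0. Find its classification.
Elliptic. (A = 65.7, B = 67.15, C = 71.6 gives B² - 4AC = -14307.3575.)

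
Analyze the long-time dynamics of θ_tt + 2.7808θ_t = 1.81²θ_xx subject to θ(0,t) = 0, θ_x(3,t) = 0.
Long-time behavior: θ → 0. Damping (γ=2.7808) dissipates energy; oscillations decay exponentially.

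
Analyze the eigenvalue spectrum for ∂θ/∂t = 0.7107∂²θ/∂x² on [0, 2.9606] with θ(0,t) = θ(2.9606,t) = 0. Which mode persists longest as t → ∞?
Eigenvalues: λₙ = 0.7107n²π²/2.9606².
First three modes:
  n=1: λ₁ = 0.7107π²/2.9606² ≈ 0.8
  n=2: λ₂ = 2.8428π²/2.9606² ≈ 3.201 (4× faster decay)
  n=3: λ₃ = 6.3963π²/2.9606² ≈ 7.202 (9× faster decay)
As t → ∞, higher modes decay exponentially faster. The n=1 mode dominates: θ ~ c₁ sin(πx/2.9606) e^{-λ₁t}.
Decay rate: λ₁ = 0.7107π²/2.9606² ≈ 0.8.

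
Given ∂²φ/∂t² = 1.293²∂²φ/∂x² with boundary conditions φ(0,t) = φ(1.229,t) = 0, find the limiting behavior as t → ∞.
φ oscillates (no decay). Energy is conserved; the solution oscillates indefinitely as standing waves.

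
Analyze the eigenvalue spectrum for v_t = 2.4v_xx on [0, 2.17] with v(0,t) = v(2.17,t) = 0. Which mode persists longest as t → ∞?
Eigenvalues: λₙ = 2.4n²π²/2.17².
First three modes:
  n=1: λ₁ = 2.4π²/2.17² ≈ 5.03
  n=2: λ₂ = 9.6π²/2.17² ≈ 20.121 (4× faster decay)
  n=3: λ₃ = 21.6π²/2.17² ≈ 45.272 (9× faster decay)
As t → ∞, higher modes decay exponentially faster. The n=1 mode dominates: v ~ c₁ sin(πx/2.17) e^{-λ₁t}.
Decay rate: λ₁ = 2.4π²/2.17² ≈ 5.03.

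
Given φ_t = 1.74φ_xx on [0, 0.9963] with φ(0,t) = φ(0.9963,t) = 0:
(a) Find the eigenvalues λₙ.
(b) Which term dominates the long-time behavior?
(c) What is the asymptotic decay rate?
Eigenvalues: λₙ = 1.74n²π²/0.9963².
First three modes:
  n=1: λ₁ = 1.74π²/0.9963² ≈ 17.301
  n=2: λ₂ = 6.96π²/0.9963² ≈ 69.204 (4× faster decay)
  n=3: λ₃ = 15.66π²/0.9963² ≈ 155.708 (9× faster decay)
As t → ∞, higher modes decay exponentially faster. The n=1 mode dominates: φ ~ c₁ sin(πx/0.9963) e^{-λ₁t}.
Decay rate: λ₁ = 1.74π²/0.9963² ≈ 17.301.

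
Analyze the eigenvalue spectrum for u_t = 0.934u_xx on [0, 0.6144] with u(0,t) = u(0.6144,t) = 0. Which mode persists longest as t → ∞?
Eigenvalues: λₙ = 0.934n²π²/0.6144².
First three modes:
  n=1: λ₁ = 0.934π²/0.6144² ≈ 24.42
  n=2: λ₂ = 3.736π²/0.6144² ≈ 97.68 (4× faster decay)
  n=3: λ₃ = 8.406π²/0.6144² ≈ 219.779 (9× faster decay)
As t → ∞, higher modes decay exponentially faster. The n=1 mode dominates: u ~ c₁ sin(πx/0.6144) e^{-λ₁t}.
Decay rate: λ₁ = 0.934π²/0.6144² ≈ 24.42.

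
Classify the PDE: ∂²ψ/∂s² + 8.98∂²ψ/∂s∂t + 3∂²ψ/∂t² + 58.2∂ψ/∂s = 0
A = 1, B = 8.98, C = 3. Discriminant B² - 4AC = 68.6404. Since 68.6404 > 0, hyperbolic.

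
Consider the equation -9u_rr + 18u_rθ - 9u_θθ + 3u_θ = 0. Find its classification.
Parabolic. (A = -9, B = 18, C = -9 gives B² - 4AC = 0.)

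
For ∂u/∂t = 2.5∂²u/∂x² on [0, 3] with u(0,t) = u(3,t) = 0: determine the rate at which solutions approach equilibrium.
Eigenvalues: λₙ = 2.5n²π²/3².
First three modes:
  n=1: λ₁ = 2.5π²/3² ≈ 2.742
  n=2: λ₂ = 10π²/3² ≈ 10.966 (4× faster decay)
  n=3: λ₃ = 22.5π²/3² ≈ 24.674 (9× faster decay)
As t → ∞, higher modes decay exponentially faster. The n=1 mode dominates: u ~ c₁ sin(πx/3) e^{-λ₁t}.
Decay rate: λ₁ = 2.5π²/3² ≈ 2.742.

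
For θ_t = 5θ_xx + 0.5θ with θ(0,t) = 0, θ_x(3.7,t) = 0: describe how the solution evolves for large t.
θ → 0. Diffusion dominates reaction (r=0.5 < κπ²/(4L²)≈0.9); solution decays.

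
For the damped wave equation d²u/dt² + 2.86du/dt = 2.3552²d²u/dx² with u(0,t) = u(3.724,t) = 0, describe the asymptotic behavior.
u → 0. Damping (γ=2.86) dissipates energy; oscillations decay exponentially.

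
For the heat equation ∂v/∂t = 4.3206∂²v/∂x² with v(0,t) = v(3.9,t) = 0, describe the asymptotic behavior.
v → 0. Heat diffuses out through both boundaries.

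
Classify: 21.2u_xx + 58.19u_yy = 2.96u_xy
Rewriting in standard form: 21.2u_xx - 2.96u_xy + 58.19u_yy = 0. Elliptic (discriminant = -4925.7504).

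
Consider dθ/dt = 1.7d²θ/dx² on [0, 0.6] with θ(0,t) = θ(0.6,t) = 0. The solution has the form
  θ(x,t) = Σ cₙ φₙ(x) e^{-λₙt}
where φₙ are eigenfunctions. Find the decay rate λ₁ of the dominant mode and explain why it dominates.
Eigenvalues: λₙ = 1.7n²π²/0.6².
First three modes:
  n=1: λ₁ = 1.7π²/0.6² ≈ 46.606
  n=2: λ₂ = 6.8π²/0.6² ≈ 186.426 (4× faster decay)
  n=3: λ₃ = 15.3π²/0.6² ≈ 419.458 (9× faster decay)
As t → ∞, higher modes decay exponentially faster. The n=1 mode dominates: θ ~ c₁ sin(πx/0.6) e^{-λ₁t}.
Decay rate: λ₁ = 1.7π²/0.6² ≈ 46.606.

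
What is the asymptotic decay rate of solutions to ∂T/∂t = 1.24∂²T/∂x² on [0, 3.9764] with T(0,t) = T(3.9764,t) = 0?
Eigenvalues: λₙ = 1.24n²π²/3.9764².
First three modes:
  n=1: λ₁ = 1.24π²/3.9764² ≈ 0.774
  n=2: λ₂ = 4.96π²/3.9764² ≈ 3.096 (4× faster decay)
  n=3: λ₃ = 11.16π²/3.9764² ≈ 6.966 (9× faster decay)
As t → ∞, higher modes decay exponentially faster. The n=1 mode dominates: T ~ c₁ sin(πx/3.9764) e^{-λ₁t}.
Decay rate: λ₁ = 1.24π²/3.9764² ≈ 0.774.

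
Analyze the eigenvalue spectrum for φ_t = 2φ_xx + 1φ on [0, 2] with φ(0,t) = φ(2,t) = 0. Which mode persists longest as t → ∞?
Eigenvalues: λₙ = 2n²π²/2² - 1.
First three modes:
  n=1: λ₁ = 2π²/2² - 1 ≈ 3.935
  n=2: λ₂ = 8π²/2² - 1 ≈ 18.739
  n=3: λ₃ = 18π²/2² - 1 ≈ 43.413
Since 2π²/2² ≈ 4.935 > 1, all λₙ > 0.
The n=1 mode decays slowest → dominates as t → ∞.
Asymptotic: φ ~ c₁ sin(πx/2) e^{-λ₁t} with decay rate λ₁ ≈ 3.935.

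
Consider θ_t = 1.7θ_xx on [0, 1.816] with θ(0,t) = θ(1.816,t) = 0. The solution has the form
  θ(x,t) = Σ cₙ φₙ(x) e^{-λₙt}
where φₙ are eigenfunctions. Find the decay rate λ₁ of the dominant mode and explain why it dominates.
Eigenvalues: λₙ = 1.7n²π²/1.816².
First three modes:
  n=1: λ₁ = 1.7π²/1.816² ≈ 5.088
  n=2: λ₂ = 6.8π²/1.816² ≈ 20.351 (4× faster decay)
  n=3: λ₃ = 15.3π²/1.816² ≈ 45.789 (9× faster decay)
As t → ∞, higher modes decay exponentially faster. The n=1 mode dominates: θ ~ c₁ sin(πx/1.816) e^{-λ₁t}.
Decay rate: λ₁ = 1.7π²/1.816² ≈ 5.088.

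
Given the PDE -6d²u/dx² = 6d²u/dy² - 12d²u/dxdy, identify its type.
Rewriting in standard form: -6d²u/dx² + 12d²u/dxdy - 6d²u/dy² = 0. The second-order coefficients are A = -6, B = 12, C = -6. Since B² - 4AC = 0 = 0, this is a parabolic PDE.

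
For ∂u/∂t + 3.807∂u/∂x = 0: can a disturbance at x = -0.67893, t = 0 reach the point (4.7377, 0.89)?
No. Only data at x = 1.34947 affects (4.7377, 0.89). Advection has one-way propagation along characteristics.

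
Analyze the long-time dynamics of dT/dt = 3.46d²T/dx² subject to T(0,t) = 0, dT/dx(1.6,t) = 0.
Long-time behavior: T → 0. Heat escapes through the Dirichlet boundary.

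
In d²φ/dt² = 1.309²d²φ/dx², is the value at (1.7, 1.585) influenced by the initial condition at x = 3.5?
Yes. The domain of dependence is [-0.374765, 3.774765], and 3.5 ∈ [-0.374765, 3.774765].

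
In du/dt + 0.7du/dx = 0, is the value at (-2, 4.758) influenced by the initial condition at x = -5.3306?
Yes. The characteristic through (-2, 4.758) passes through x = -5.3306.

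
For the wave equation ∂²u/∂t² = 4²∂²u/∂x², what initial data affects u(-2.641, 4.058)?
Domain of dependence: [-18.873, 13.591]. Signals travel at speed 4, so data within |x - -2.641| ≤ 4·4.058 = 16.232 can reach the point.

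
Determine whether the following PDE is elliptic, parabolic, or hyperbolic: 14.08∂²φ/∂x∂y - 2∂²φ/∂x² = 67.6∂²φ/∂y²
Rewriting in standard form: -2∂²φ/∂x² + 14.08∂²φ/∂x∂y - 67.6∂²φ/∂y² = 0. Coefficients: A = -2, B = 14.08, C = -67.6. B² - 4AC = -342.5536, which is negative, so the equation is elliptic.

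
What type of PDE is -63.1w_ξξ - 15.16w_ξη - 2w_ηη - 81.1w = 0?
With A = -63.1, B = -15.16, C = -2, the discriminant is -274.9744. This is an elliptic PDE.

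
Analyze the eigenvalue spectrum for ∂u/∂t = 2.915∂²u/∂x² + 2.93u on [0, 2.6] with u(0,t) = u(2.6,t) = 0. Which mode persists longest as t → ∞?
Eigenvalues: λₙ = 2.915n²π²/2.6² - 2.93.
First three modes:
  n=1: λ₁ = 2.915π²/2.6² - 2.93 ≈ 1.326
  n=2: λ₂ = 11.66π²/2.6² - 2.93 ≈ 14.094
  n=3: λ₃ = 26.235π²/2.6² - 2.93 ≈ 35.373
Since 2.915π²/2.6² ≈ 4.256 > 2.93, all λₙ > 0.
The n=1 mode decays slowest → dominates as t → ∞.
Asymptotic: u ~ c₁ sin(πx/2.6) e^{-λ₁t} with decay rate λ₁ ≈ 1.326.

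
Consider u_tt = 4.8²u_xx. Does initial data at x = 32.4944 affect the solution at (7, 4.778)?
No. The domain of dependence is [-15.9344, 29.9344], and 32.4944 is outside this interval.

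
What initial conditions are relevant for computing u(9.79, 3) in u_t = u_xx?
The entire real line. The heat equation has infinite propagation speed: any initial disturbance instantly affects all points (though exponentially small far away).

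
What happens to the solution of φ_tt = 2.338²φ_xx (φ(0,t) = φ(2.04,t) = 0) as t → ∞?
φ oscillates (no decay). Energy is conserved; the solution oscillates indefinitely as standing waves.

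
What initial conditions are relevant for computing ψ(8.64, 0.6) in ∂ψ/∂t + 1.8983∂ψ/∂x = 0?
A single point: x = 7.50102. The characteristic through (8.64, 0.6) is x - 1.8983t = const, so x = 8.64 - 1.8983·0.6 = 7.50102.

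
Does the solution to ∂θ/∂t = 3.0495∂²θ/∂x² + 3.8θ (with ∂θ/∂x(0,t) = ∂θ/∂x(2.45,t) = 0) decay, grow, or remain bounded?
θ grows unboundedly. With Neumann BCs the constant mode has diffusion eigenvalue 0, so any r > 0 makes it grow like e^(3.8t); solution grows exponentially.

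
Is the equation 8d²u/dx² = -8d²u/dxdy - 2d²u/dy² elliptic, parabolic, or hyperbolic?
Rewriting in standard form: 8d²u/dx² + 8d²u/dxdy + 2d²u/dy² = 0. Computing B² - 4AC with A = 8, B = 8, C = 2: discriminant = 0 (zero). Answer: parabolic.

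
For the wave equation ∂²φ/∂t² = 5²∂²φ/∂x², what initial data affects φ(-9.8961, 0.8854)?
Domain of dependence: [-14.3231, -5.4691]. Signals travel at speed 5, so data within |x - -9.8961| ≤ 5·0.8854 = 4.427 can reach the point.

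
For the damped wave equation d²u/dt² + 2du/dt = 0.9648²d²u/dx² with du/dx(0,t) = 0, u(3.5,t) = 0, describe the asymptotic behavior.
u → 0. Damping (γ=2) dissipates energy; oscillations decay exponentially.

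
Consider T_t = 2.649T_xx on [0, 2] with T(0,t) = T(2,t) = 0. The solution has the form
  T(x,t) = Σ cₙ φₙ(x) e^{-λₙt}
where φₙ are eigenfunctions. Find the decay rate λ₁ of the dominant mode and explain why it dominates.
Eigenvalues: λₙ = 2.649n²π²/2².
First three modes:
  n=1: λ₁ = 2.649π²/2² ≈ 6.536
  n=2: λ₂ = 10.596π²/2² ≈ 26.145 (4× faster decay)
  n=3: λ₃ = 23.841π²/2² ≈ 58.825 (9× faster decay)
As t → ∞, higher modes decay exponentially faster. The n=1 mode dominates: T ~ c₁ sin(πx/2) e^{-λ₁t}.
Decay rate: λ₁ = 2.649π²/2² ≈ 6.536.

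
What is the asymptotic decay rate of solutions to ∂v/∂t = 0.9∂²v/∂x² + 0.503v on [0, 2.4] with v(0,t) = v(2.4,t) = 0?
Eigenvalues: λₙ = 0.9n²π²/2.4² - 0.503.
First three modes:
  n=1: λ₁ = 0.9π²/2.4² - 0.503 ≈ 1.039
  n=2: λ₂ = 3.6π²/2.4² - 0.503 ≈ 5.666
  n=3: λ₃ = 8.1π²/2.4² - 0.503 ≈ 13.376
Since 0.9π²/2.4² ≈ 1.542 > 0.503, all λₙ > 0.
The n=1 mode decays slowest → dominates as t → ∞.
Asymptotic: v ~ c₁ sin(πx/2.4) e^{-λ₁t} with decay rate λ₁ ≈ 1.039.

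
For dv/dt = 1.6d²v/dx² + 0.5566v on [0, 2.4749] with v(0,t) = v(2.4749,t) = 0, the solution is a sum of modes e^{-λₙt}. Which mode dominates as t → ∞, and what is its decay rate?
Eigenvalues: λₙ = 1.6n²π²/2.4749² - 0.5566.
First three modes:
  n=1: λ₁ = 1.6π²/2.4749² - 0.5566 ≈ 2.022
  n=2: λ₂ = 6.4π²/2.4749² - 0.5566 ≈ 9.756
  n=3: λ₃ = 14.4π²/2.4749² - 0.5566 ≈ 22.647
Since 1.6π²/2.4749² ≈ 2.578 > 0.5566, all λₙ > 0.
The n=1 mode decays slowest → dominates as t → ∞.
Asymptotic: v ~ c₁ sin(πx/2.4749) e^{-λ₁t} with decay rate λ₁ ≈ 2.022.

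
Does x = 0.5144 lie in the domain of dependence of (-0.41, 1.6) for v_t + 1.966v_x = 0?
No. Only data at x = -3.5556 affects (-0.41, 1.6). Advection has one-way propagation along characteristics.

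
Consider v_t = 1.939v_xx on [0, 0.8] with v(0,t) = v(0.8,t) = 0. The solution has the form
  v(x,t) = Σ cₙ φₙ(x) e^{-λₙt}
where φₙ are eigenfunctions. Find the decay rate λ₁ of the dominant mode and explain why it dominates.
Eigenvalues: λₙ = 1.939n²π²/0.8².
First three modes:
  n=1: λ₁ = 1.939π²/0.8² ≈ 29.902
  n=2: λ₂ = 7.756π²/0.8² ≈ 119.607 (4× faster decay)
  n=3: λ₃ = 17.451π²/0.8² ≈ 269.116 (9× faster decay)
As t → ∞, higher modes decay exponentially faster. The n=1 mode dominates: v ~ c₁ sin(πx/0.8) e^{-λ₁t}.
Decay rate: λ₁ = 1.939π²/0.8² ≈ 29.902.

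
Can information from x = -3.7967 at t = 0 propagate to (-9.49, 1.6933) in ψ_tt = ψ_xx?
No. The domain of dependence is [-11.1833, -7.7967], and -3.7967 is outside this interval.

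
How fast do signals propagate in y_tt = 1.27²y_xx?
Speed = 1.27. Information travels along characteristics x = x₀ ± 1.27t.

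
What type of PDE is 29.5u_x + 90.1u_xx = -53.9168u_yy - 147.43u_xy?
Rewriting in standard form: 90.1u_xx + 147.43u_xy + 53.9168u_yy + 29.5u_x = 0. With A = 90.1, B = 147.43, C = 53.9168, the discriminant is 2303.99018. This is a hyperbolic PDE.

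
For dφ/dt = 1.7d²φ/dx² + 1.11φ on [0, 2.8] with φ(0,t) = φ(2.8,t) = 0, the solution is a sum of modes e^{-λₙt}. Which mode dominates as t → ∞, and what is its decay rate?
Eigenvalues: λₙ = 1.7n²π²/2.8² - 1.11.
First three modes:
  n=1: λ₁ = 1.7π²/2.8² - 1.11 ≈ 1.03
  n=2: λ₂ = 6.8π²/2.8² - 1.11 ≈ 7.45
  n=3: λ₃ = 15.3π²/2.8² - 1.11 ≈ 18.151
Since 1.7π²/2.8² ≈ 2.14 > 1.11, all λₙ > 0.
The n=1 mode decays slowest → dominates as t → ∞.
Asymptotic: φ ~ c₁ sin(πx/2.8) e^{-λ₁t} with decay rate λ₁ ≈ 1.03.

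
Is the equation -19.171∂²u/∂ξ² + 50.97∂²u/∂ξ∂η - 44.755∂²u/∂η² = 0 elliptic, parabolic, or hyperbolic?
Computing B² - 4AC with A = -19.171, B = 50.97, C = -44.755: discriminant = -834.05152 (negative). Answer: elliptic.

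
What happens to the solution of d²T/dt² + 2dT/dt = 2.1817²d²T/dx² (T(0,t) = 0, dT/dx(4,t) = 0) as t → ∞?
T → 0. Damping (γ=2) dissipates energy; oscillations decay exponentially.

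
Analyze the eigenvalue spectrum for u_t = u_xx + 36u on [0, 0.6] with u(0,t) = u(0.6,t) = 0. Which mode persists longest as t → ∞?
Eigenvalues: λₙ = n²π²/0.6² - 36.
First three modes:
  n=1: λ₁ = π²/0.6² - 36 ≈ -8.584
  n=2: λ₂ = 4π²/0.6² - 36 ≈ 73.662
  n=3: λ₃ = 9π²/0.6² - 36 ≈ 210.74
Since π²/0.6² ≈ 27.416 < 36, λ₁ < 0.
The n=1 mode grows fastest (−λₙ is largest for n=1) → dominates.
Asymptotic: u ~ c₁ sin(πx/0.6) e^{8.584t} (exponential growth at rate −λ₁ ≈ 8.584).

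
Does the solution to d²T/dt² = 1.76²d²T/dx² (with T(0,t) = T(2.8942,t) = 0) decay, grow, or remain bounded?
T oscillates (no decay). Energy is conserved; the solution oscillates indefinitely as standing waves.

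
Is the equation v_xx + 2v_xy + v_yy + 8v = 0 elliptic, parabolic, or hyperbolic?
Computing B² - 4AC with A = 1, B = 2, C = 1: discriminant = 0 (zero). Answer: parabolic.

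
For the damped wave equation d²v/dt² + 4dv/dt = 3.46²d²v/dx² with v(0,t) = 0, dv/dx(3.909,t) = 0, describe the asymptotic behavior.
v → 0. Damping (γ=4) dissipates energy; oscillations decay exponentially.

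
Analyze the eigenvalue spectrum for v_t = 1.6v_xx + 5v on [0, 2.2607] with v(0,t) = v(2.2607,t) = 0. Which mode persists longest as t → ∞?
Eigenvalues: λₙ = 1.6n²π²/2.2607² - 5.
First three modes:
  n=1: λ₁ = 1.6π²/2.2607² - 5 ≈ -1.91
  n=2: λ₂ = 6.4π²/2.2607² - 5 ≈ 7.359
  n=3: λ₃ = 14.4π²/2.2607² - 5 ≈ 22.808
Since 1.6π²/2.2607² ≈ 3.09 < 5, λ₁ < 0.
The n=1 mode grows fastest (−λₙ is largest for n=1) → dominates.
Asymptotic: v ~ c₁ sin(πx/2.2607) e^{1.91t} (exponential growth at rate −λ₁ ≈ 1.91).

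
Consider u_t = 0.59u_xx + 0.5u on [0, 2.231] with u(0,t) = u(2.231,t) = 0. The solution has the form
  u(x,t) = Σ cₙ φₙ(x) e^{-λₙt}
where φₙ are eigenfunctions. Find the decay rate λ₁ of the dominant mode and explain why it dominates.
Eigenvalues: λₙ = 0.59n²π²/2.231² - 0.5.
First three modes:
  n=1: λ₁ = 0.59π²/2.231² - 0.5 ≈ 0.67
  n=2: λ₂ = 2.36π²/2.231² - 0.5 ≈ 4.18
  n=3: λ₃ = 5.31π²/2.231² - 0.5 ≈ 10.029
Since 0.59π²/2.231² ≈ 1.17 > 0.5, all λₙ > 0.
The n=1 mode decays slowest → dominates as t → ∞.
Asymptotic: u ~ c₁ sin(πx/2.231) e^{-λ₁t} with decay rate λ₁ ≈ 0.67.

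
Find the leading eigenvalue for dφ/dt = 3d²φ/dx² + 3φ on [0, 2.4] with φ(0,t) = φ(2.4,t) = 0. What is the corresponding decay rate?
Eigenvalues: λₙ = 3n²π²/2.4² - 3.
First three modes:
  n=1: λ₁ = 3π²/2.4² - 3 ≈ 2.14
  n=2: λ₂ = 12π²/2.4² - 3 ≈ 17.562
  n=3: λ₃ = 27π²/2.4² - 3 ≈ 43.264
Since 3π²/2.4² ≈ 5.14 > 3, all λₙ > 0.
The n=1 mode decays slowest → dominates as t → ∞.
Asymptotic: φ ~ c₁ sin(πx/2.4) e^{-λ₁t} with decay rate λ₁ ≈ 2.14.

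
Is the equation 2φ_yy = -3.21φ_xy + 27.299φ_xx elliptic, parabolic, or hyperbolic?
Rewriting in standard form: -27.299φ_xx + 3.21φ_xy + 2φ_yy = 0. Computing B² - 4AC with A = -27.299, B = 3.21, C = 2: discriminant = 228.6961 (positive). Answer: hyperbolic.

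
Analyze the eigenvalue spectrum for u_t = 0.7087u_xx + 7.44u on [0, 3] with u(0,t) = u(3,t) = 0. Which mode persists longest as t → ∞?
Eigenvalues: λₙ = 0.7087n²π²/3² - 7.44.
First three modes:
  n=1: λ₁ = 0.7087π²/3² - 7.44 ≈ -6.663
  n=2: λ₂ = 2.8348π²/3² - 7.44 ≈ -4.331
  n=3: λ₃ = 6.3783π²/3² - 7.44 ≈ -0.445
Since 0.7087π²/3² ≈ 0.777 < 7.44, λ₁ < 0.
The n=1 mode grows fastest (−λₙ is largest for n=1) → dominates.
Asymptotic: u ~ c₁ sin(πx/3) e^{6.663t} (exponential growth at rate −λ₁ ≈ 6.663).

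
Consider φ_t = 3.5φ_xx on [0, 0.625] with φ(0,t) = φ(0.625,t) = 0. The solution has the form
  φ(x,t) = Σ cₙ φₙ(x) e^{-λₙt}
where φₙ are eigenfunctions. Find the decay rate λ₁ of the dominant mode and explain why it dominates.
Eigenvalues: λₙ = 3.5n²π²/0.625².
First three modes:
  n=1: λ₁ = 3.5π²/0.625² ≈ 88.432
  n=2: λ₂ = 14π²/0.625² ≈ 353.727 (4× faster decay)
  n=3: λ₃ = 31.5π²/0.625² ≈ 795.885 (9× faster decay)
As t → ∞, higher modes decay exponentially faster. The n=1 mode dominates: φ ~ c₁ sin(πx/0.625) e^{-λ₁t}.
Decay rate: λ₁ = 3.5π²/0.625² ≈ 88.432.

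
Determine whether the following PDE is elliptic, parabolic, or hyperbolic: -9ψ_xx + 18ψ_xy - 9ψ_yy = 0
Coefficients: A = -9, B = 18, C = -9. B² - 4AC = 0, which is zero, so the equation is parabolic.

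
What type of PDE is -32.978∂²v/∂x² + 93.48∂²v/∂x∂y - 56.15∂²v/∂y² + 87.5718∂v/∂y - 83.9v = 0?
With A = -32.978, B = 93.48, C = -56.15, the discriminant is 1331.6516. This is a hyperbolic PDE.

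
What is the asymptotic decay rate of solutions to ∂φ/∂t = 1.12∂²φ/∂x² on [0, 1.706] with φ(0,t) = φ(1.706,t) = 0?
Eigenvalues: λₙ = 1.12n²π²/1.706².
First three modes:
  n=1: λ₁ = 1.12π²/1.706² ≈ 3.798
  n=2: λ₂ = 4.48π²/1.706² ≈ 15.192 (4× faster decay)
  n=3: λ₃ = 10.08π²/1.706² ≈ 34.182 (9× faster decay)
As t → ∞, higher modes decay exponentially faster. The n=1 mode dominates: φ ~ c₁ sin(πx/1.706) e^{-λ₁t}.
Decay rate: λ₁ = 1.12π²/1.706² ≈ 3.798.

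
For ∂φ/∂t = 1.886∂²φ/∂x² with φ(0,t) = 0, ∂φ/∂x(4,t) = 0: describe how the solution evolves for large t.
φ → 0. Heat escapes through the Dirichlet boundary.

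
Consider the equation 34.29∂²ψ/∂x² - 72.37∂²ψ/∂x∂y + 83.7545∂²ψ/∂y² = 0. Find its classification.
Elliptic. (A = 34.29, B = -72.37, C = 83.7545 gives B² - 4AC = -6250.35032.)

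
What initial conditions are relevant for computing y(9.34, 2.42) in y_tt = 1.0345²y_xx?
Domain of dependence: [6.83651, 11.84349]. Signals travel at speed 1.0345, so data within |x - 9.34| ≤ 1.0345·2.42 = 2.50349 can reach the point.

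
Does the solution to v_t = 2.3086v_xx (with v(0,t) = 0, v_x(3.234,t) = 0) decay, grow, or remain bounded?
v → 0. Heat escapes through the Dirichlet boundary.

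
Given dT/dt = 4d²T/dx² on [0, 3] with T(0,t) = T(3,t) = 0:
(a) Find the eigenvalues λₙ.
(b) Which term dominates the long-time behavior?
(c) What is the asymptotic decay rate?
Eigenvalues: λₙ = 4n²π²/3².
First three modes:
  n=1: λ₁ = 4π²/3² ≈ 4.386
  n=2: λ₂ = 16π²/3² ≈ 17.546 (4× faster decay)
  n=3: λ₃ = 36π²/3² ≈ 39.478 (9× faster decay)
As t → ∞, higher modes decay exponentially faster. The n=1 mode dominates: T ~ c₁ sin(πx/3) e^{-λ₁t}.
Decay rate: λ₁ = 4π²/3² ≈ 4.386.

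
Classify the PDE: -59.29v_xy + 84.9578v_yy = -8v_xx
Rewriting in standard form: 8v_xx - 59.29v_xy + 84.9578v_yy = 0. A = 8, B = -59.29, C = 84.9578. Discriminant B² - 4AC = 796.6545. Since 796.6545 > 0, hyperbolic.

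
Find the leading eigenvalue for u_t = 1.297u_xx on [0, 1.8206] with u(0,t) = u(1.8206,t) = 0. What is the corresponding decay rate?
Eigenvalues: λₙ = 1.297n²π²/1.8206².
First three modes:
  n=1: λ₁ = 1.297π²/1.8206² ≈ 3.862
  n=2: λ₂ = 5.188π²/1.8206² ≈ 15.448 (4× faster decay)
  n=3: λ₃ = 11.673π²/1.8206² ≈ 34.758 (9× faster decay)
As t → ∞, higher modes decay exponentially faster. The n=1 mode dominates: u ~ c₁ sin(πx/1.8206) e^{-λ₁t}.
Decay rate: λ₁ = 1.297π²/1.8206² ≈ 3.862.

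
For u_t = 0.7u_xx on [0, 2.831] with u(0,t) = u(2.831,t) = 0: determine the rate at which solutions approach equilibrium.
Eigenvalues: λₙ = 0.7n²π²/2.831².
First three modes:
  n=1: λ₁ = 0.7π²/2.831² ≈ 0.862
  n=2: λ₂ = 2.8π²/2.831² ≈ 3.448 (4× faster decay)
  n=3: λ₃ = 6.3π²/2.831² ≈ 7.758 (9× faster decay)
As t → ∞, higher modes decay exponentially faster. The n=1 mode dominates: u ~ c₁ sin(πx/2.831) e^{-λ₁t}.
Decay rate: λ₁ = 0.7π²/2.831² ≈ 0.862.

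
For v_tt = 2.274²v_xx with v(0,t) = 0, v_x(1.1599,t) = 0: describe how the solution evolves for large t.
v oscillates (no decay). Energy is conserved; the solution oscillates indefinitely as standing waves.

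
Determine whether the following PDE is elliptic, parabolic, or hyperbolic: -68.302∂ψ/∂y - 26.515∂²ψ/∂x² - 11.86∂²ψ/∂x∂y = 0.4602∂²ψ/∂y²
Rewriting in standard form: -26.515∂²ψ/∂x² - 11.86∂²ψ/∂x∂y - 0.4602∂²ψ/∂y² - 68.302∂ψ/∂y = 0. Coefficients: A = -26.515, B = -11.86, C = -0.4602. B² - 4AC = 91.850788, which is positive, so the equation is hyperbolic.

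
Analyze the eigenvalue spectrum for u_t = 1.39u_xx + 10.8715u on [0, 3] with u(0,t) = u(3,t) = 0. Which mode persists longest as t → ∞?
Eigenvalues: λₙ = 1.39n²π²/3² - 10.8715.
First three modes:
  n=1: λ₁ = 1.39π²/3² - 10.8715 ≈ -9.347
  n=2: λ₂ = 5.56π²/3² - 10.8715 ≈ -4.774
  n=3: λ₃ = 12.51π²/3² - 10.8715 ≈ 2.847
Since 1.39π²/3² ≈ 1.524 < 10.8715, λ₁ < 0.
The n=1 mode grows fastest (−λₙ is largest for n=1) → dominates.
Asymptotic: u ~ c₁ sin(πx/3) e^{9.347t} (exponential growth at rate −λ₁ ≈ 9.347).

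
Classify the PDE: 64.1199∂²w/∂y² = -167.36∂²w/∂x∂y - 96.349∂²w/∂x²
Rewriting in standard form: 96.349∂²w/∂x² + 167.36∂²w/∂x∂y + 64.1199∂²w/∂y² = 0. A = 96.349, B = 167.36, C = 64.1199. Discriminant B² - 4AC = 3297.8166196. Since 3297.8166196 > 0, hyperbolic.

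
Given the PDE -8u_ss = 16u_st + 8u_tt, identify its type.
Rewriting in standard form: -8u_ss - 16u_st - 8u_tt = 0. The second-order coefficients are A = -8, B = -16, C = -8. Since B² - 4AC = 0 = 0, this is a parabolic PDE.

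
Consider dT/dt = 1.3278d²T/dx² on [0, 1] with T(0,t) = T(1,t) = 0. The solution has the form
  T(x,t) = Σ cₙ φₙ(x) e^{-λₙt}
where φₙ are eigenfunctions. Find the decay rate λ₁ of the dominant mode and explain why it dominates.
Eigenvalues: λₙ = 1.3278n²π².
First three modes:
  n=1: λ₁ = 1.3278π² ≈ 13.105
  n=2: λ₂ = 5.3112π² ≈ 52.419 (4× faster decay)
  n=3: λ₃ = 11.9502π² ≈ 117.944 (9× faster decay)
As t → ∞, higher modes decay exponentially faster. The n=1 mode dominates: T ~ c₁ sin(πx) e^{-λ₁t}.
Decay rate: λ₁ = 1.3278π² ≈ 13.105.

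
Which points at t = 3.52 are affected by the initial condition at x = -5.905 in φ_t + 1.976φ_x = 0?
At x = 1.05052. The characteristic carries data from (-5.905, 0) to (1.05052, 3.52).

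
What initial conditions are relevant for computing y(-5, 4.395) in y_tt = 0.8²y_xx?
Domain of dependence: [-8.516, -1.484]. Signals travel at speed 0.8, so data within |x - -5| ≤ 0.8·4.395 = 3.516 can reach the point.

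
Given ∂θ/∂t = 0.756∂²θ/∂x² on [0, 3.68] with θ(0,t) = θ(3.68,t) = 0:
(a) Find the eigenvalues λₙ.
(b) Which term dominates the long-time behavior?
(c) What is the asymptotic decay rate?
Eigenvalues: λₙ = 0.756n²π²/3.68².
First three modes:
  n=1: λ₁ = 0.756π²/3.68² ≈ 0.551
  n=2: λ₂ = 3.024π²/3.68² ≈ 2.204 (4× faster decay)
  n=3: λ₃ = 6.804π²/3.68² ≈ 4.959 (9× faster decay)
As t → ∞, higher modes decay exponentially faster. The n=1 mode dominates: θ ~ c₁ sin(πx/3.68) e^{-λ₁t}.
Decay rate: λ₁ = 0.756π²/3.68² ≈ 0.551.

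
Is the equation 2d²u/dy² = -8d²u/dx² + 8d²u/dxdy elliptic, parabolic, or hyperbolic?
Rewriting in standard form: 8d²u/dx² - 8d²u/dxdy + 2d²u/dy² = 0. Computing B² - 4AC with A = 8, B = -8, C = 2: discriminant = 0 (zero). Answer: parabolic.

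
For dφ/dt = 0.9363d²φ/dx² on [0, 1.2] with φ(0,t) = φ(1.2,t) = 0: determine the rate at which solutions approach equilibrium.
Eigenvalues: λₙ = 0.9363n²π²/1.2².
First three modes:
  n=1: λ₁ = 0.9363π²/1.2² ≈ 6.417
  n=2: λ₂ = 3.7452π²/1.2² ≈ 25.669 (4× faster decay)
  n=3: λ₃ = 8.4267π²/1.2² ≈ 57.756 (9× faster decay)
As t → ∞, higher modes decay exponentially faster. The n=1 mode dominates: φ ~ c₁ sin(πx/1.2) e^{-λ₁t}.
Decay rate: λ₁ = 0.9363π²/1.2² ≈ 6.417.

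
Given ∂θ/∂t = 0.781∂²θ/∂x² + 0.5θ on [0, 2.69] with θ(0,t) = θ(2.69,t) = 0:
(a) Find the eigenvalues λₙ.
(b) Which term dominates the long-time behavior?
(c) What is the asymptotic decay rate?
Eigenvalues: λₙ = 0.781n²π²/2.69² - 0.5.
First three modes:
  n=1: λ₁ = 0.781π²/2.69² - 0.5 ≈ 0.565
  n=2: λ₂ = 3.124π²/2.69² - 0.5 ≈ 3.761
  n=3: λ₃ = 7.029π²/2.69² - 0.5 ≈ 9.087
Since 0.781π²/2.69² ≈ 1.065 > 0.5, all λₙ > 0.
The n=1 mode decays slowest → dominates as t → ∞.
Asymptotic: θ ~ c₁ sin(πx/2.69) e^{-λ₁t} with decay rate λ₁ ≈ 0.565.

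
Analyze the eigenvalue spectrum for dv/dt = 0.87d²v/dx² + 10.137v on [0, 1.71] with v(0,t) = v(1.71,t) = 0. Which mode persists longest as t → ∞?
Eigenvalues: λₙ = 0.87n²π²/1.71² - 10.137.
First three modes:
  n=1: λ₁ = 0.87π²/1.71² - 10.137 ≈ -7.201
  n=2: λ₂ = 3.48π²/1.71² - 10.137 ≈ 1.609
  n=3: λ₃ = 7.83π²/1.71² - 10.137 ≈ 16.291
Since 0.87π²/1.71² ≈ 2.936 < 10.137, λ₁ < 0.
The n=1 mode grows fastest (−λₙ is largest for n=1) → dominates.
Asymptotic: v ~ c₁ sin(πx/1.71) e^{7.201t} (exponential growth at rate −λ₁ ≈ 7.201).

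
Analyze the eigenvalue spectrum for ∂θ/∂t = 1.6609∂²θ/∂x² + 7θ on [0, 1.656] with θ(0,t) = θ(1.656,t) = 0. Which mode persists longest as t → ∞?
Eigenvalues: λₙ = 1.6609n²π²/1.656² - 7.
First three modes:
  n=1: λ₁ = 1.6609π²/1.656² - 7 ≈ -1.022
  n=2: λ₂ = 6.6436π²/1.656² - 7 ≈ 16.91
  n=3: λ₃ = 14.9481π²/1.656² - 7 ≈ 46.798
Since 1.6609π²/1.656² ≈ 5.978 < 7, λ₁ < 0.
The n=1 mode grows fastest (−λₙ is largest for n=1) → dominates.
Asymptotic: θ ~ c₁ sin(πx/1.656) e^{1.022t} (exponential growth at rate −λ₁ ≈ 1.022).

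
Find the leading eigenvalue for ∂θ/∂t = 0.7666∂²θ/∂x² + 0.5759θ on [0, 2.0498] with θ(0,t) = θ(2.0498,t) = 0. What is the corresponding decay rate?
Eigenvalues: λₙ = 0.7666n²π²/2.0498² - 0.5759.
First three modes:
  n=1: λ₁ = 0.7666π²/2.0498² - 0.5759 ≈ 1.225
  n=2: λ₂ = 3.0664π²/2.0498² - 0.5759 ≈ 6.627
  n=3: λ₃ = 6.8994π²/2.0498² - 0.5759 ≈ 15.631
Since 0.7666π²/2.0498² ≈ 1.801 > 0.5759, all λₙ > 0.
The n=1 mode decays slowest → dominates as t → ∞.
Asymptotic: θ ~ c₁ sin(πx/2.0498) e^{-λ₁t} with decay rate λ₁ ≈ 1.225.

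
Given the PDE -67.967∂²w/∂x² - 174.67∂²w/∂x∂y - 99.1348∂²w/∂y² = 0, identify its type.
The second-order coefficients are A = -67.967, B = -174.67, C = -99.1348. Since B² - 4AC = 3558.0290936 > 0, this is a hyperbolic PDE.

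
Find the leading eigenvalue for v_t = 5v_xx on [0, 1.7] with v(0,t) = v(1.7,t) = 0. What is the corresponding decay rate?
Eigenvalues: λₙ = 5n²π²/1.7².
First three modes:
  n=1: λ₁ = 5π²/1.7² ≈ 17.075
  n=2: λ₂ = 20π²/1.7² ≈ 68.302 (4× faster decay)
  n=3: λ₃ = 45π²/1.7² ≈ 153.679 (9× faster decay)
As t → ∞, higher modes decay exponentially faster. The n=1 mode dominates: v ~ c₁ sin(πx/1.7) e^{-λ₁t}.
Decay rate: λ₁ = 5π²/1.7² ≈ 17.075.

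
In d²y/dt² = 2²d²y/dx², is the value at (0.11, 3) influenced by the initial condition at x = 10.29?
No. The domain of dependence is [-5.89, 6.11], and 10.29 is outside this interval.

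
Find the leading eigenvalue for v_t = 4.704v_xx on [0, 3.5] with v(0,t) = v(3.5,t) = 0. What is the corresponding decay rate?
Eigenvalues: λₙ = 4.704n²π²/3.5².
First three modes:
  n=1: λ₁ = 4.704π²/3.5² ≈ 3.79
  n=2: λ₂ = 18.816π²/3.5² ≈ 15.16 (4× faster decay)
  n=3: λ₃ = 42.336π²/3.5² ≈ 34.109 (9× faster decay)
As t → ∞, higher modes decay exponentially faster. The n=1 mode dominates: v ~ c₁ sin(πx/3.5) e^{-λ₁t}.
Decay rate: λ₁ = 4.704π²/3.5² ≈ 3.79.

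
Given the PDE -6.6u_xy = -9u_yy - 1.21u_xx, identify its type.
Rewriting in standard form: 1.21u_xx - 6.6u_xy + 9u_yy = 0. The second-order coefficients are A = 1.21, B = -6.6, C = 9. Since B² - 4AC = 0 = 0, this is a parabolic PDE.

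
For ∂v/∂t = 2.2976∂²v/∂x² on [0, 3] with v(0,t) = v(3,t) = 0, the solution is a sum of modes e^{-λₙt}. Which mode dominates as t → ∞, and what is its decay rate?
Eigenvalues: λₙ = 2.2976n²π²/3².
First three modes:
  n=1: λ₁ = 2.2976π²/3² ≈ 2.52
  n=2: λ₂ = 9.1904π²/3² ≈ 10.078 (4× faster decay)
  n=3: λ₃ = 20.6784π²/3² ≈ 22.676 (9× faster decay)
As t → ∞, higher modes decay exponentially faster. The n=1 mode dominates: v ~ c₁ sin(πx/3) e^{-λ₁t}.
Decay rate: λ₁ = 2.2976π²/3² ≈ 2.52.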